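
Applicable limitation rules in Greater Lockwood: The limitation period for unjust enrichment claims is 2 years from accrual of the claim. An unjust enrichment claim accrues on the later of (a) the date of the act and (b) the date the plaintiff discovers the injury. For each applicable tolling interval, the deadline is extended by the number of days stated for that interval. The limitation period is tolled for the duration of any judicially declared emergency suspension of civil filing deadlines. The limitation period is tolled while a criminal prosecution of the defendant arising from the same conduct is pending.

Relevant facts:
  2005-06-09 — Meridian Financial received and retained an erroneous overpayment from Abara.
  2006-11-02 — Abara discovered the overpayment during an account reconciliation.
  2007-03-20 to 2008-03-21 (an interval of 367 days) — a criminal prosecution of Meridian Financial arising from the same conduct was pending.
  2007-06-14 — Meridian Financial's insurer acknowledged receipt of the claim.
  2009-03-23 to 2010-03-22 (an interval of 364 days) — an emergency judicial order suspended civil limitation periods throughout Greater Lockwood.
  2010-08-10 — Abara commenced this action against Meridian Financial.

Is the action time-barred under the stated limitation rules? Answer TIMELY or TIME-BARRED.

TIMELY

Taking the later of the act (2005-06-09) and discovery (2006-11-02), the claim accrued on 2006-11-02.
2 years from 2006-11-02 is 2008-11-02.
The period was tolled for 367 days by the pending criminal prosecution (2007-03-20 to 2008-03-21), pushing the deadline to 2009-11-04.
Because the emergency suspension of filing deadlines ran from 2009-03-23 to 2010-03-22, the deadline is extended by 364 days to 2010-11-03.
Nothing else in the chronology tolls or restarts the period.
Abara filed on 2010-08-10, before the 2010-11-03 deadline, so the action is timely.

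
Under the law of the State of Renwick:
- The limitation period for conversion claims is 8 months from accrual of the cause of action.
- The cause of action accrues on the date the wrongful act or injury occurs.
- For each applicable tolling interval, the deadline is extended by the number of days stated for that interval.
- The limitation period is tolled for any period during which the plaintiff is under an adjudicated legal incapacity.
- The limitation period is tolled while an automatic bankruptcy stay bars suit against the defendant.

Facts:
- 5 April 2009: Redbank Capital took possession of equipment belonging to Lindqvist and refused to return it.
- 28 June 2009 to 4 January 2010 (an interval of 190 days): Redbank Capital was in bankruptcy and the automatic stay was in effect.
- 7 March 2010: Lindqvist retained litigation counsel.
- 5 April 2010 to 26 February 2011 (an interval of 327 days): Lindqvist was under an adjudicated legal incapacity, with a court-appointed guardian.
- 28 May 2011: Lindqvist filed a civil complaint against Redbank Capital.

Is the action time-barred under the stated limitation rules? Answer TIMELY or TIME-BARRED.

The claim accrued on 5 April 2009, when the wrongful act occurred.
The untolled deadline — 8 months after 5 April 2009 — is 5 December 2009.
Because the automatic bankruptcy stay ran from 28 June 2009 to 4 January 2010, the deadline is extended by 190 days to 13 June 2010.
The period was tolled for 327 days by the plaintiff's legal incapacity (5 April 2010 to 26 February 2011), pushing the deadline to 6 May 2011.
The other events in the timeline have no effect on the limitation period under the stated rules.
Lindqvist filed on 28 May 2011, after the 6 May 2011 deadline, so the action is time-barred.

TIME-BARRED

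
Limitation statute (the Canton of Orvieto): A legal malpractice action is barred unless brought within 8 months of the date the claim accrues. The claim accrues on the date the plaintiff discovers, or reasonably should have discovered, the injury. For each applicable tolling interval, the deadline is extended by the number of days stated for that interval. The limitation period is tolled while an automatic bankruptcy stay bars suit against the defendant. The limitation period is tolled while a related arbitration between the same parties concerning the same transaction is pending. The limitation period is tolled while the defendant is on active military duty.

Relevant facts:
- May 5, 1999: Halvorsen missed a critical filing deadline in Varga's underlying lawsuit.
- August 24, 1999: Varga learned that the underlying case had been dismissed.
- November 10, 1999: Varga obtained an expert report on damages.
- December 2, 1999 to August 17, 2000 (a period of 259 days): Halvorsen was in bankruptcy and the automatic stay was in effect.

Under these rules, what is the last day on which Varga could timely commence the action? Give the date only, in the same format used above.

Under the discovery rule, the claim accrued on August 24, 1999, when Varga discovered the injury — not on the May 5, 1999 date of the underlying act.
Adding the 8 months base period to August 24, 1999 gives a deadline of April 24, 2000, before any tolling.
The period was tolled for 259 days by the automatic bankruptcy stay (December 2, 1999 to August 17, 2000), pushing the deadline to January 8, 2001.
The other events in the timeline have no effect on the limitation period under the stated rules.

January 8, 2001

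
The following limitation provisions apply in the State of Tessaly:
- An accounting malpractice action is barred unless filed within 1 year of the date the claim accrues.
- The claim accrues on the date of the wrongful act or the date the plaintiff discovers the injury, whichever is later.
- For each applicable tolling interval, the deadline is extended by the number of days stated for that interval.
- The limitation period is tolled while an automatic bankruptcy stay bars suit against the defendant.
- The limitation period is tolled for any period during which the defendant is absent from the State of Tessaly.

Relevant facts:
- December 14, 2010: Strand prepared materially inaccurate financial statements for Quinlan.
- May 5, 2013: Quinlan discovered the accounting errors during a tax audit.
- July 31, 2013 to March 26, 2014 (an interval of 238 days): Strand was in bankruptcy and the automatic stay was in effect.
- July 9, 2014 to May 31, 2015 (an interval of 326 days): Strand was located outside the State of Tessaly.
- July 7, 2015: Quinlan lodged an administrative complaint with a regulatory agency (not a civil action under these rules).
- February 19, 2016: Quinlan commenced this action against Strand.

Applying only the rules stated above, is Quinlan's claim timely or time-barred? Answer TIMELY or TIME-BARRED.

Because discovery on May 5, 2013 post-dates the December 14, 2010 act, accrual under the later-of rule falls on May 5, 2013.
Adding the 1 year base period to May 5, 2013 gives a deadline of May 5, 2014, before any tolling.
The automatic bankruptcy stay from July 31, 2013 to March 26, 2014 tolled the period for 238 days, extending the deadline to December 29, 2014.
Because the defendant's absence from the jurisdiction ran from July 9, 2014 to May 31, 2015, the deadline is extended by 326 days to November 20, 2015.
Nothing else in the chronology tolls or restarts the period.
Filing on February 19, 2016 missed the November 20, 2015 deadline — the action is time-barred.

TIME-BARRED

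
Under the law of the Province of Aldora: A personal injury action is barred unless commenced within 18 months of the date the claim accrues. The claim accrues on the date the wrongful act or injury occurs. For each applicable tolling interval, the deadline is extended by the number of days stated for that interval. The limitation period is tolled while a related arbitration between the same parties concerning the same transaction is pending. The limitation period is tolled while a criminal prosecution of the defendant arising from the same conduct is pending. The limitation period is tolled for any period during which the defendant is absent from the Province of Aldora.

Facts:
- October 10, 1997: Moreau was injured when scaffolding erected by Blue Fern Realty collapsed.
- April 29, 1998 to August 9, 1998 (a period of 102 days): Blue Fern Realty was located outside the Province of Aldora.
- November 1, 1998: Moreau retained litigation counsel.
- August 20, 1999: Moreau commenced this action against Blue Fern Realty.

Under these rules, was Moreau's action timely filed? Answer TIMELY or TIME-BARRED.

TIME-BARRED

The limitation period began to run on October 10, 1997.
Adding the 18 months base period to October 10, 1997 gives a deadline of April 10, 1999, before any tolling.
The defendant's absence from the jurisdiction from April 29, 1998 to August 9, 1998 tolled the period for 102 days, extending the deadline to July 21, 1999.
None of the other events listed affects the running of the period under the stated rules.
The August 20, 1999 filing falls after the July 21, 1999 deadline; the claim is time-barred.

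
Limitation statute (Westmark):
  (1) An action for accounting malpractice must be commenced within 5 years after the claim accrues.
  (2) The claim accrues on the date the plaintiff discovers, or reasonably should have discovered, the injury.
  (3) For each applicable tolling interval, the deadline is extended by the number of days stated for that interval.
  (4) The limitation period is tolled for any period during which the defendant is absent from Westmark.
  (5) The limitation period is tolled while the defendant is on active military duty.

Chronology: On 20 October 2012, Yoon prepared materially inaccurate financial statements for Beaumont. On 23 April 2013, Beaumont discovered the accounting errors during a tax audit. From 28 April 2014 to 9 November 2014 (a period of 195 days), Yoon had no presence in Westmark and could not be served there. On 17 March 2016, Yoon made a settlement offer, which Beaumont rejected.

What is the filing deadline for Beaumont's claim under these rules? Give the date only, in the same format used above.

4 November 2018

Under the discovery rule, the claim accrued on 23 April 2013, when Beaumont discovered the injury — not on the 20 October 2012 date of the underlying act.
5 years from 23 April 2013 is 23 April 2018.
The defendant's absence from the jurisdiction from 28 April 2014 to 9 November 2014 tolled the period for 195 days, extending the deadline to 4 November 2018.
Nothing else in the chronology tolls or restarts the period.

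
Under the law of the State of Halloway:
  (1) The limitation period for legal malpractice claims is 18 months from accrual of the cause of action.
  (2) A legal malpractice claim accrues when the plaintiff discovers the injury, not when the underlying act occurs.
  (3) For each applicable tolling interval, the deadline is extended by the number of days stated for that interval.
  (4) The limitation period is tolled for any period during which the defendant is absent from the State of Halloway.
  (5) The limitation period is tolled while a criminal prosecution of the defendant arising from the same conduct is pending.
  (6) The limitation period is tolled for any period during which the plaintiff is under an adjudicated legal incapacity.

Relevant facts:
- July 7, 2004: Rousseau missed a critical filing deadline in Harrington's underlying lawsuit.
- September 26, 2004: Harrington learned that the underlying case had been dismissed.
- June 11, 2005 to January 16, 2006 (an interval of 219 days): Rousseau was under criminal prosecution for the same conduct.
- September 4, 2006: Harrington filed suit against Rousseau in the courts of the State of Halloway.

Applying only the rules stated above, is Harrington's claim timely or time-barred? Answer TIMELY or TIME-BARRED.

Accrual is tied to discovery, so the period began on September 26, 2004 rather than on July 7, 2004 when the act occurred.
18 months from September 26, 2004 is March 26, 2006.
Because the pending criminal prosecution ran from June 11, 2005 to January 16, 2006, the deadline is extended by 219 days to October 31, 2006.
Filing on September 4, 2006 beat the October 31, 2006 deadline — the action is timely.

TIMELY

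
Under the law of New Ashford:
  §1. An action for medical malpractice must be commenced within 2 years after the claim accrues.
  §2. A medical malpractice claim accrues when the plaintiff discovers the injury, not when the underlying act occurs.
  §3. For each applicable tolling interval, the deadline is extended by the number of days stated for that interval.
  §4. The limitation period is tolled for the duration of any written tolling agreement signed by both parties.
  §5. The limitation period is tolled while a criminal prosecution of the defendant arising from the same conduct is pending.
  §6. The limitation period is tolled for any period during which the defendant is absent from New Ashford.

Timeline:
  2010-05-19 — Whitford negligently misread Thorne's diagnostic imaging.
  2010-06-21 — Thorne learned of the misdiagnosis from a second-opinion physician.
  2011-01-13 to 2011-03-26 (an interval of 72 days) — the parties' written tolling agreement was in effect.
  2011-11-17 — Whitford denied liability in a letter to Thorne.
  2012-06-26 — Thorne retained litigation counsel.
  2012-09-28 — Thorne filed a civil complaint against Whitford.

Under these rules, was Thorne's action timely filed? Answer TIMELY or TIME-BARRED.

The claim did not accrue until Thorne discovered the injury on 2010-06-21; the 2010-05-19 act date does not start the clock under the stated rule.
Adding the 2 years base period to 2010-06-21 gives a deadline of 2012-06-21, before any tolling.
The written tolling agreement from 2011-01-13 to 2011-03-26 tolled the period for 72 days, extending the deadline to 2012-09-01.
The other events in the timeline have no effect on the limitation period under the stated rules.
The 2012-09-28 filing falls after the 2012-09-01 deadline; the claim is time-barred.

TIME-BARRED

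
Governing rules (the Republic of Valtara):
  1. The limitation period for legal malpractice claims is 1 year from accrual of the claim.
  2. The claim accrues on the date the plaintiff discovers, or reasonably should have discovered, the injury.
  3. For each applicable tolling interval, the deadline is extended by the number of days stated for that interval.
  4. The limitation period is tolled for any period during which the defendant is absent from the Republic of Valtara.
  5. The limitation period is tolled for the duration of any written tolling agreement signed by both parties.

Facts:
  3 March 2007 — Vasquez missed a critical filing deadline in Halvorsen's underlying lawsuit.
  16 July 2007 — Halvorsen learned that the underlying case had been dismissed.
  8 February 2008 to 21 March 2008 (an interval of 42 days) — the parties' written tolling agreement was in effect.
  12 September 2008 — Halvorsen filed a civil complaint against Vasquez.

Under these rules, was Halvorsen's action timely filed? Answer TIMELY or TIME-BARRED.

TIME-BARRED

The claim did not accrue until Halvorsen discovered the injury on 16 July 2007; the 3 March 2007 act date does not start the clock under the stated rule.
1 year from 16 July 2007 is 16 July 2008.
The written tolling agreement from 8 February 2008 to 21 March 2008 tolled the period for 42 days, extending the deadline to 27 August 2008.
Halvorsen filed on 12 September 2008, after the 27 August 2008 deadline, so the action is time-barred.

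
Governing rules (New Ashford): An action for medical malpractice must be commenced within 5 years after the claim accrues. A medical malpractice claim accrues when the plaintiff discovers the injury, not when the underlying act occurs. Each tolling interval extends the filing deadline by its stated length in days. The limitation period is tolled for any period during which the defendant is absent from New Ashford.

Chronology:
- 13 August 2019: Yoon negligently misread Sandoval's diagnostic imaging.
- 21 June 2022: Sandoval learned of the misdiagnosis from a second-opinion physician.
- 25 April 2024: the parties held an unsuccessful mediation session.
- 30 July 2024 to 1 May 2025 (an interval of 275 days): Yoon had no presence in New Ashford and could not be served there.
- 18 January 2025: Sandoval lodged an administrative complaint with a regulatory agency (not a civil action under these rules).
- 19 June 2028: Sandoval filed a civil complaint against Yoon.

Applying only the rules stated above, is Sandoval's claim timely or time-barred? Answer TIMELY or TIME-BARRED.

Accrual is tied to discovery, so the period began on 21 June 2022 rather than on 13 August 2019 when the act occurred.
Adding the 5 years base period to 21 June 2022 gives a deadline of 21 June 2027, before any tolling.
Because the defendant's absence from the jurisdiction ran from 30 July 2024 to 1 May 2025, the deadline is extended by 275 days to 22 March 2028.
Nothing else in the chronology tolls or restarts the period.
Sandoval filed on 19 June 2028, after the 22 March 2028 deadline, so the action is time-barred.

TIME-BARRED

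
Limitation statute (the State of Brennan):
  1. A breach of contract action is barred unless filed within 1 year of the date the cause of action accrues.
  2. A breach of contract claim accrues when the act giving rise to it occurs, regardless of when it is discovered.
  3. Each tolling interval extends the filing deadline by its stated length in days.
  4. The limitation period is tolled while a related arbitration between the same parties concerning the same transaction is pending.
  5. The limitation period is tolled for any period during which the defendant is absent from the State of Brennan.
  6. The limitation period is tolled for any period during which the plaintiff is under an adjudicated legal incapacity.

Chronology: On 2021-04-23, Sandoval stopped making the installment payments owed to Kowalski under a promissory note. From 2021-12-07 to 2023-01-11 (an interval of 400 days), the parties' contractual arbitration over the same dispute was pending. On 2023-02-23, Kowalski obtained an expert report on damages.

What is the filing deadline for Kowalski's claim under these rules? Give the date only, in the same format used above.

2023-05-28

The claim accrued on 2021-04-23, when the wrongful act occurred.
1 year from 2021-04-23 is 2022-04-23.
Because the pending related arbitration ran from 2021-12-07 to 2023-01-11, the deadline is extended by 400 days to 2023-05-28.
None of the other events listed affects the running of the period under the stated rules.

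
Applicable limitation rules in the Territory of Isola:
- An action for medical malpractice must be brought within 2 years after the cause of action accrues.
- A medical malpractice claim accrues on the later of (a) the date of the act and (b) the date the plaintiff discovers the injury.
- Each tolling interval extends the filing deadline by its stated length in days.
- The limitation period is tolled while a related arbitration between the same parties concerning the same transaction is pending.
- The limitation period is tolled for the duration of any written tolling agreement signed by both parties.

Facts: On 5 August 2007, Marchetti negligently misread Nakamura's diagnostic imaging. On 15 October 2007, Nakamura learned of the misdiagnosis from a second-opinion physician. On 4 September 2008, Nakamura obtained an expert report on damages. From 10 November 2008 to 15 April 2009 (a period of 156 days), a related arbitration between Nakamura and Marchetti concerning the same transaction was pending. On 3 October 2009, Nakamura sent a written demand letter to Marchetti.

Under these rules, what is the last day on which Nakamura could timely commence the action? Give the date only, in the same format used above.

20 March 2010

Taking the later of the act (5 August 2007) and discovery (15 October 2007), the claim accrued on 15 October 2007.
2 years from 15 October 2007 is 15 October 2009.
The period was tolled for 156 days by the pending related arbitration (10 November 2008 to 15 April 2009), pushing the deadline to 20 March 2010.
The other events in the timeline have no effect on the limitation period under the stated rules.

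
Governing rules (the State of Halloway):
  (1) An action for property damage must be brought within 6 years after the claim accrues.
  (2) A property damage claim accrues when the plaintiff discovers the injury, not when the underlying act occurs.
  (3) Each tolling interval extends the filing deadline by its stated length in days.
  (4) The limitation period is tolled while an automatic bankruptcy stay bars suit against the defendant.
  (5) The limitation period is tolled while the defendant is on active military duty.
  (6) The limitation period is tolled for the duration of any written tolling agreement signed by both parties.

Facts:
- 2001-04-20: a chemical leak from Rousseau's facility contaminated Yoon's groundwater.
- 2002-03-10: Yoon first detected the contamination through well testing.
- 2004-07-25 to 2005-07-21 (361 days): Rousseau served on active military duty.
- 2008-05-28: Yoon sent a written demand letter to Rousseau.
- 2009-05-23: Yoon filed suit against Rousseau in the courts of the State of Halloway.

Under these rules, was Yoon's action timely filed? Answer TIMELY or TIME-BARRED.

TIME-BARRED

Under the discovery rule, the claim accrued on 2002-03-10, when Yoon discovered the injury — not on the 2001-04-20 date of the underlying act.
The untolled deadline — 6 years after 2002-03-10 — is 2008-03-10.
The defendant's active military service from 2004-07-25 to 2005-07-21 tolled the period for 361 days, extending the deadline to 2009-03-06.
Nothing else in the chronology tolls or restarts the period.
Filing on 2009-05-23 missed the 2009-03-06 deadline — the action is time-barred.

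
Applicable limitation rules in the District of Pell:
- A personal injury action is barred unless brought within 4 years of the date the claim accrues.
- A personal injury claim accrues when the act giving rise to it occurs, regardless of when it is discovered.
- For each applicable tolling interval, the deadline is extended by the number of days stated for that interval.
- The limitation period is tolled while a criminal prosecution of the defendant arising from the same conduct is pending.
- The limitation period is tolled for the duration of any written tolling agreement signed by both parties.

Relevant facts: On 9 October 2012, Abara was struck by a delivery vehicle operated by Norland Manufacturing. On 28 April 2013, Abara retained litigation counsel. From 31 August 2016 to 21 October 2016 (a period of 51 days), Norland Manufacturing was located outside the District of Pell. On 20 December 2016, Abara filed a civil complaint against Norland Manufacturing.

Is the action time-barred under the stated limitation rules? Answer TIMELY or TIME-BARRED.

TIME-BARRED

The claim accrued on 9 October 2012, when the wrongful act occurred.
4 years from 9 October 2012 is 9 October 2016.
Although the defendant's absence ran from 31 August 2016 to 21 October 2016, the stated rules do not make that a tolling event, so it is disregarded.
Nothing else in the chronology tolls or restarts the period.
Abara filed on 20 December 2016, after the 9 October 2016 deadline, so the action is time-barred.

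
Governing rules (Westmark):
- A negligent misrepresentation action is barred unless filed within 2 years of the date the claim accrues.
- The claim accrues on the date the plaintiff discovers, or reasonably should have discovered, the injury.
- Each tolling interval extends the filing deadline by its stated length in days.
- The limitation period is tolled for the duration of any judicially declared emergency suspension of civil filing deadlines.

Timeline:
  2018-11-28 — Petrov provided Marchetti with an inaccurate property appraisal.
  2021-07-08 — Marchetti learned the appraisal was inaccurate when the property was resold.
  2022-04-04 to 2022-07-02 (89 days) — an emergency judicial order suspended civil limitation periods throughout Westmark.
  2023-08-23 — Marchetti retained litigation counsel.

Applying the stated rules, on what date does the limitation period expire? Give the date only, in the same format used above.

2023-10-05

The claim did not accrue until Marchetti discovered the injury on 2021-07-08; the 2018-11-28 act date does not start the clock under the stated rule.
Adding the 2 years base period to 2021-07-08 gives a deadline of 2023-07-08, before any tolling.
Because the emergency suspension of filing deadlines ran from 2022-04-04 to 2022-07-02, the deadline is extended by 89 days to 2023-10-05.
Nothing else in the chronology tolls or restarts the period.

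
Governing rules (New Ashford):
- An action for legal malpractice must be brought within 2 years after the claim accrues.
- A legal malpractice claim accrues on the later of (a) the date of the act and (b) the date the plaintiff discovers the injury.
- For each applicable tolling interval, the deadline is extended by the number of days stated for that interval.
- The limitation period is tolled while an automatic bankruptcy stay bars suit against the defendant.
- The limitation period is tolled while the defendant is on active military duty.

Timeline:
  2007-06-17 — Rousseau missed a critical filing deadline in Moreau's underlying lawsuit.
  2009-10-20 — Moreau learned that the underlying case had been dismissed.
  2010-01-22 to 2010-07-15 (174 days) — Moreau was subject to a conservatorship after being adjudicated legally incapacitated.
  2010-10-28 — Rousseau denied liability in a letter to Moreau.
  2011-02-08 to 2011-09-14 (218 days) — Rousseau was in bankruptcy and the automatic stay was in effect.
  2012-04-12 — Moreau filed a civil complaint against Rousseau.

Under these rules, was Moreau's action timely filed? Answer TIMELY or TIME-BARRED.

The claim accrued on 2009-10-20 — the later of the 2007-06-17 act and the 2009-10-20 discovery.
Adding the 2 years base period to 2009-10-20 gives a deadline of 2011-10-20, before any tolling.
The automatic bankruptcy stay from 2011-02-08 to 2011-09-14 tolled the period for 218 days, extending the deadline to 2012-05-25.
No stated provision tolls the period for the plaintiff's incapacity, so the interval from 2010-01-22 to 2010-07-15 has no effect on the deadline.
None of the other events listed affects the running of the period under the stated rules.
Moreau filed on 2012-04-12, before the 2012-05-25 deadline, so the action is timely.

TIMELY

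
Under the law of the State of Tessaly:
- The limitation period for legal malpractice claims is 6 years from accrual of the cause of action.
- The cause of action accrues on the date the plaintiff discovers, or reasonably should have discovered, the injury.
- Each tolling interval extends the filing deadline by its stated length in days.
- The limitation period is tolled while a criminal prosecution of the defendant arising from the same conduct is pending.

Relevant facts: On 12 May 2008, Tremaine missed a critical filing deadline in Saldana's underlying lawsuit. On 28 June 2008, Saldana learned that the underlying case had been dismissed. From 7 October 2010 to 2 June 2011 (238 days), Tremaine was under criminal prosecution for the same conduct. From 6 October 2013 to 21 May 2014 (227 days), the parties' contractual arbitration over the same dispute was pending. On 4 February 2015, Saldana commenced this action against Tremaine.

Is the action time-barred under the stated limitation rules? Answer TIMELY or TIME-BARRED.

TIMELY

The claim did not accrue until Saldana discovered the injury on 28 June 2008; the 12 May 2008 act date does not start the clock under the stated rule.
Adding the 6 years base period to 28 June 2008 gives a deadline of 28 June 2014, before any tolling.
The pending criminal prosecution from 7 October 2010 to 2 June 2011 tolled the period for 238 days, extending the deadline to 21 February 2015.
The pending related arbitration from 6 October 2013 to 21 May 2014 does not toll the period, because no stated rule makes a pending arbitration a tolling event.
Filing on 4 February 2015 beat the 21 February 2015 deadline — the action is timely.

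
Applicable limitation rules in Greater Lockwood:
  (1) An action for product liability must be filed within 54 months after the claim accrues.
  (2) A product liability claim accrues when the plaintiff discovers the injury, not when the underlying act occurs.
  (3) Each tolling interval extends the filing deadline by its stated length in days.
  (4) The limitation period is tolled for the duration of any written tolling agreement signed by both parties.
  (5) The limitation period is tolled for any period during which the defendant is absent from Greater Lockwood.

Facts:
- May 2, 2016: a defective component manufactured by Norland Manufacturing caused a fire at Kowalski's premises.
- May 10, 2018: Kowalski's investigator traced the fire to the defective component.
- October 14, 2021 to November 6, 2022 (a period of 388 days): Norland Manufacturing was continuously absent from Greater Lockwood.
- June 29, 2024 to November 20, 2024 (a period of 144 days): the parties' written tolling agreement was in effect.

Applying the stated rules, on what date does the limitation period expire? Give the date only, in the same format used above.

The claim did not accrue until Kowalski discovered the injury on May 10, 2018; the May 2, 2016 act date does not start the clock under the stated rule.
Adding the 54 months base period to May 10, 2018 gives a deadline of November 10, 2022, before any tolling.
The defendant's absence from the jurisdiction from October 14, 2021 to November 6, 2022 tolled the period for 388 days, extending the deadline to December 3, 2023.
By the time the written tolling agreement began on June 29, 2024, the limitation period had already expired on December 3, 2023; that interval cannot revive it.

December 3, 2023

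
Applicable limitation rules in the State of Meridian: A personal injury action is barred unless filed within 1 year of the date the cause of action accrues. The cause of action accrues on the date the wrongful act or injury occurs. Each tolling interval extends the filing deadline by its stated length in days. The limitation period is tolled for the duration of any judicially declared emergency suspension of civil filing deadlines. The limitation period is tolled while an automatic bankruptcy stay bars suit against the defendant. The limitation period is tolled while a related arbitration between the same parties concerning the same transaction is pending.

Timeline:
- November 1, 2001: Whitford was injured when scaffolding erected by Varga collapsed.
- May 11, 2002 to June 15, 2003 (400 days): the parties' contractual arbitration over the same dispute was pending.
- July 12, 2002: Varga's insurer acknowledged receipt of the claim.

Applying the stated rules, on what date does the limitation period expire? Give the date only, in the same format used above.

The limitation period began to run on November 1, 2001.
1 year from November 1, 2001 is November 1, 2002.
The pending related arbitration from May 11, 2002 to June 15, 2003 tolled the period for 400 days, extending the deadline to December 6, 2003.
The other events in the timeline have no effect on the limitation period under the stated rules.

December 6, 2003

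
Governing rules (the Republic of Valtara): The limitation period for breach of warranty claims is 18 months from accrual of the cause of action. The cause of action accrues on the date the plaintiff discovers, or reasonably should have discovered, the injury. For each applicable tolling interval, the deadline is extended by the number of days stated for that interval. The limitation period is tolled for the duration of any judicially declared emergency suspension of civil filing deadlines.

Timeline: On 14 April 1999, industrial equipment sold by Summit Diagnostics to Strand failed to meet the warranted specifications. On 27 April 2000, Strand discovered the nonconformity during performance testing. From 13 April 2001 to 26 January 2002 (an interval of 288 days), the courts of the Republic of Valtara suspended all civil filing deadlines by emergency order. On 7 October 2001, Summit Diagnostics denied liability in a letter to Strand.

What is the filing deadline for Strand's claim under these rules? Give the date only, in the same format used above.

Accrual is tied to discovery, so the period began on 27 April 2000 rather than on 14 April 1999 when the act occurred.
The untolled deadline — 18 months after 27 April 2000 — is 27 October 2001.
The period was tolled for 288 days by the emergency suspension of filing deadlines (13 April 2001 to 26 January 2002), pushing the deadline to 11 August 2002.
Nothing else in the chronology tolls or restarts the period.

11 August 2002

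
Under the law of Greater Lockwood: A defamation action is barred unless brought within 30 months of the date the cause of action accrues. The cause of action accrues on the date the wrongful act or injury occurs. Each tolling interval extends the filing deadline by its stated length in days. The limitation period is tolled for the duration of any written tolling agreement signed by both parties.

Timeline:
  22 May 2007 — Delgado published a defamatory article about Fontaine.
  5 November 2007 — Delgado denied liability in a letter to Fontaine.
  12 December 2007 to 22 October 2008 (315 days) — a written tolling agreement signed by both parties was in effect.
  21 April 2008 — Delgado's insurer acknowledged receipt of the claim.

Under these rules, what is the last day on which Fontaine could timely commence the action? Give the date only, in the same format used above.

3 October 2010

The claim accrued on 22 May 2007, when the wrongful act occurred.
30 months from 22 May 2007 is 22 November 2009.
The period was tolled for 315 days by the written tolling agreement (12 December 2007 to 22 October 2008), pushing the deadline to 3 October 2010.
None of the other events listed affects the running of the period under the stated rules.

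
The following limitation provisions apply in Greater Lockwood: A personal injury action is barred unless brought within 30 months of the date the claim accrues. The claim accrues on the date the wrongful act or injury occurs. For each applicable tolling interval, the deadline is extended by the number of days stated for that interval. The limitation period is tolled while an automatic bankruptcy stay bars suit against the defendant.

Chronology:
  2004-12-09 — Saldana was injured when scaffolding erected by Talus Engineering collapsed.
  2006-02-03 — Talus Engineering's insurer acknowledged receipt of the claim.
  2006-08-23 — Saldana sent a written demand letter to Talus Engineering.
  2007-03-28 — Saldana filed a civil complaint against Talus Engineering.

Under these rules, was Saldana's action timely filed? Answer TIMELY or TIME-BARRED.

TIMELY

The limitation period began to run on 2004-12-09.
The untolled deadline — 30 months after 2004-12-09 — is 2007-06-09.
Nothing else in the chronology tolls or restarts the period.
Saldana filed on 2007-03-28, before the 2007-06-09 deadline, so the action is timely.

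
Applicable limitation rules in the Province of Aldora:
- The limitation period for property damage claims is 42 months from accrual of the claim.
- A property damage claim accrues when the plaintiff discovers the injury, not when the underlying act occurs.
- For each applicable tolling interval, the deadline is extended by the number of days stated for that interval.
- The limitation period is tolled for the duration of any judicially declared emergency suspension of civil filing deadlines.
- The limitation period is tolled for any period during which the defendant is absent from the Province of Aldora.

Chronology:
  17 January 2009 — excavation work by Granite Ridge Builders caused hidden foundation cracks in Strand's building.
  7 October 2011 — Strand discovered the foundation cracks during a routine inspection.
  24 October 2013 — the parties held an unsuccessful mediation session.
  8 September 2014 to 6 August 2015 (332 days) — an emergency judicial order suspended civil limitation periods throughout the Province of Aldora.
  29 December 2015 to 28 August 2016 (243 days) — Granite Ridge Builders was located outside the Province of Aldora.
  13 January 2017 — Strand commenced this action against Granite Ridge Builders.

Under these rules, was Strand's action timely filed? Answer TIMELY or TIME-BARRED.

Under the discovery rule, the claim accrued on 7 October 2011, when Strand discovered the injury — not on the 17 January 2009 date of the underlying act.
The untolled deadline — 42 months after 7 October 2011 — is 7 April 2015.
The period was tolled for 332 days by the emergency suspension of filing deadlines (8 September 2014 to 6 August 2015), pushing the deadline to 4 March 2016.
The defendant's absence from the jurisdiction from 29 December 2015 to 28 August 2016 tolled the period for 243 days, extending the deadline to 2 November 2016.
Nothing else in the chronology tolls or restarts the period.
Filing on 13 January 2017 missed the 2 November 2016 deadline — the action is time-barred.

TIME-BARRED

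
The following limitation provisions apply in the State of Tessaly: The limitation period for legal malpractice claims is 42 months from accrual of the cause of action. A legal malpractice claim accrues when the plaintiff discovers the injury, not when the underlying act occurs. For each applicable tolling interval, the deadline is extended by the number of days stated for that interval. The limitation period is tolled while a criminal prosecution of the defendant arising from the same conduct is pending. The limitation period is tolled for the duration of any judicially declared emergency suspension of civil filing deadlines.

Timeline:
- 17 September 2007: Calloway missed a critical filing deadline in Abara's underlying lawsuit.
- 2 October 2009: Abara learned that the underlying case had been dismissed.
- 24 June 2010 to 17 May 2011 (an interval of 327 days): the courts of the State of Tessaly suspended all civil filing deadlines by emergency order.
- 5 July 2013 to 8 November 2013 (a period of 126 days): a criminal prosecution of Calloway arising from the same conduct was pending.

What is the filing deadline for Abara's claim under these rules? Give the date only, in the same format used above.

Accrual is tied to discovery, so the period began on 2 October 2009 rather than on 17 September 2007 when the act occurred.
42 months from 2 October 2009 is 2 April 2013.
The period was tolled for 327 days by the emergency suspension of filing deadlines (24 June 2010 to 17 May 2011), pushing the deadline to 23 February 2014.
The period was tolled for 126 days by the pending criminal prosecution (5 July 2013 to 8 November 2013), pushing the deadline to 29 June 2014.

29 June 2014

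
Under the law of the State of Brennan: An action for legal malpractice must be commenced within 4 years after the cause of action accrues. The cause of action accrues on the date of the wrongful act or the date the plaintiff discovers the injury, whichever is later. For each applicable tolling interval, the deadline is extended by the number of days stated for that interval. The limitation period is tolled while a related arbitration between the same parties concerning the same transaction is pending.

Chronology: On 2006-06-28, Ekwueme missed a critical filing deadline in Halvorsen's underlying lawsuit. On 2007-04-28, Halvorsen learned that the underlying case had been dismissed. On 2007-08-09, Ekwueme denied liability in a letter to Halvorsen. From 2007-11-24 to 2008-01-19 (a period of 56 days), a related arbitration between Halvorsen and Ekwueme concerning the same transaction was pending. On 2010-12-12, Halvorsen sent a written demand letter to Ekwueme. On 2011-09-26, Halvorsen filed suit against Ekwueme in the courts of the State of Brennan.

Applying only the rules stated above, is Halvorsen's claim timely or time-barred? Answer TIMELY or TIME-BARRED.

TIME-BARRED

Because discovery on 2007-04-28 post-dates the 2006-06-28 act, accrual under the later-of rule falls on 2007-04-28.
Adding the 4 years base period to 2007-04-28 gives a deadline of 2011-04-28, before any tolling.
The pending related arbitration from 2007-11-24 to 2008-01-19 tolled the period for 56 days, extending the deadline to 2011-06-23.
None of the other events listed affects the running of the period under the stated rules.
The 2011-09-26 filing falls after the 2011-06-23 deadline; the claim is time-barred.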